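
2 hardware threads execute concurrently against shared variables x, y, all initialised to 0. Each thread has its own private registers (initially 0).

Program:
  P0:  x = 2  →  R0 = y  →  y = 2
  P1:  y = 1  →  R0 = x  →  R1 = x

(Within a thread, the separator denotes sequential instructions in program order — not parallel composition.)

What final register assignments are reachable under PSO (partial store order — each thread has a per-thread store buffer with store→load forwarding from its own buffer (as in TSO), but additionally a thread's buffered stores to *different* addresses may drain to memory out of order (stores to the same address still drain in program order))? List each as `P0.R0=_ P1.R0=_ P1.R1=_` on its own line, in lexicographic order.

outcome vector order: (P0.R0,P1.R0,P1.R1)
|PSO outcomes| = 6

P0.R0=0 P1.R0=0 P1.R1=0
P0.R0=0 P1.R0=0 P1.R1=2
P0.R0=0 P1.R0=2 P1.R1=2
P0.R0=1 P1.R0=0 P1.R1=0
P0.R0=1 P1.R0=0 P1.R1=2
P0.R0=1 P1.R0=2 P1.R1=2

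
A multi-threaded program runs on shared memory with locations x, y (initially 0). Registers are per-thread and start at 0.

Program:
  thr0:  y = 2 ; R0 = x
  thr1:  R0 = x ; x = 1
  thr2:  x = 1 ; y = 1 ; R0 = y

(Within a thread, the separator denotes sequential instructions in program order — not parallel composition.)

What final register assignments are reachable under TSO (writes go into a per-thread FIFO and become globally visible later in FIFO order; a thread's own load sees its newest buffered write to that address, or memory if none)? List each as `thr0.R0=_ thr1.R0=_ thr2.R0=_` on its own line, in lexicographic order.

thr0.R0=0 thr1.R0=0 thr2.R0=1
thr0.R0=0 thr1.R0=0 thr2.R0=2
thr0.R0=0 thr1.R0=1 thr2.R0=1
thr0.R0=0 thr1.R0=1 thr2.R0=2
thr0.R0=1 thr1.R0=0 thr2.R0=1
thr0.R0=1 thr1.R0=0 thr2.R0=2
thr0.R0=1 thr1.R0=1 thr2.R0=1
thr0.R0=1 thr1.R0=1 thr2.R0=2

outcome vector order: (thr0.R0,thr1.R0,thr2.R0)
|TSO outcomes| = 8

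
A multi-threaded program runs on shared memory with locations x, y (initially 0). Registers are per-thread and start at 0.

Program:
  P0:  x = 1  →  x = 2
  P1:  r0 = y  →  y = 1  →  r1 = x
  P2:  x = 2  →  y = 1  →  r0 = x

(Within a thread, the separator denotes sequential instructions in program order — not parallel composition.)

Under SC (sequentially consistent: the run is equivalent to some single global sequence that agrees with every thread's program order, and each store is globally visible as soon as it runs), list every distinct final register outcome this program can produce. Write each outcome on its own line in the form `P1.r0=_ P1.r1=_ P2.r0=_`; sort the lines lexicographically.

outcome vector order: (P1.r0,P1.r1,P2.r0)
|SC outcomes| = 10

P1.r0=0 P1.r1=0 P2.r0=1
P1.r0=0 P1.r1=0 P2.r0=2
P1.r0=0 P1.r1=1 P2.r0=1
P1.r0=0 P1.r1=1 P2.r0=2
P1.r0=0 P1.r1=2 P2.r0=1
P1.r0=0 P1.r1=2 P2.r0=2
P1.r0=1 P1.r1=1 P2.r0=1
P1.r0=1 P1.r1=1 P2.r0=2
P1.r0=1 P1.r1=2 P2.r0=1
P1.r0=1 P1.r1=2 P2.r0=2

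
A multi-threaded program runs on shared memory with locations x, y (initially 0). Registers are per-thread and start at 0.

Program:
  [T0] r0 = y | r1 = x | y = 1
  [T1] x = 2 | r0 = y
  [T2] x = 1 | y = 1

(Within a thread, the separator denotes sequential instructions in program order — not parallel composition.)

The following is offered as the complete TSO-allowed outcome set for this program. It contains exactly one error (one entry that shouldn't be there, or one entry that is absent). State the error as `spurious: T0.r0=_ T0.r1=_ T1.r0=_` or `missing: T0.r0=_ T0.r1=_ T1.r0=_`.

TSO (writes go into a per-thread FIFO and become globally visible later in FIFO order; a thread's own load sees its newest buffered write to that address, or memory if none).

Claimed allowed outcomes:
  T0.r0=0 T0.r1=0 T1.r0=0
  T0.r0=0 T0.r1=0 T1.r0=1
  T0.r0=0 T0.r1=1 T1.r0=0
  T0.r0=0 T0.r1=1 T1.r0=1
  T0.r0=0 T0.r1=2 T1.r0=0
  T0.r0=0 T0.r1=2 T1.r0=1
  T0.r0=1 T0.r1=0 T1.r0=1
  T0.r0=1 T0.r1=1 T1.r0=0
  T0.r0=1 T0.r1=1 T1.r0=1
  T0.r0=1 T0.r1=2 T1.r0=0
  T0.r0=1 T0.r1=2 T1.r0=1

spurious: T0.r0=1 T0.r1=0 T1.r0=1

outcome vector order: (T0.r0,T0.r1,T1.r0)
TSO: 10 outcomes — {(0,0,0), (0,0,1), (0,1,0), (0,1,1), (0,2,0), (0,2,1), (1,1,0), (1,1,1), (1,2,0), (1,2,1)}
claimed∖TSO = {(1,0,1)}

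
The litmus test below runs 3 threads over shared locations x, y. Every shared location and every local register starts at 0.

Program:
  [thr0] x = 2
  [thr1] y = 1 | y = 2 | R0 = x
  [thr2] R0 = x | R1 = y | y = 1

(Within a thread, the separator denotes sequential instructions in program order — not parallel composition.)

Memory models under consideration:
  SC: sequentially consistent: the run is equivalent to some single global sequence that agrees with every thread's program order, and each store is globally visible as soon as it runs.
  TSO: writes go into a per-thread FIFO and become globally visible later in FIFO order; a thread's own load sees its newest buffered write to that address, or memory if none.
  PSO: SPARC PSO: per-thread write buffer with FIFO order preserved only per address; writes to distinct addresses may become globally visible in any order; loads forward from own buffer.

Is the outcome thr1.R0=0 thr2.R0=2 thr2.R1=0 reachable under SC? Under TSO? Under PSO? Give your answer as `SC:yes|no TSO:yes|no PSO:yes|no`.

outcome vector order: (thr1.R0,thr2.R0,thr2.R1)
SC (10): 0/0/0; 0/0/1; 0/0/2; 0/2/2; 2/0/0; 2/0/1; 2/0/2; 2/2/0; 2/2/1; 2/2/2
TSO (12): 0/0/0; 0/0/1; 0/0/2; 0/2/0; 0/2/1; 0/2/2; 2/0/0; 2/0/1; 2/0/2; 2/2/0; 2/2/1; 2/2/2
PSO (12): 0/0/0; 0/0/1; 0/0/2; 0/2/0; 0/2/1; 0/2/2; 2/0/0; 2/0/1; 2/0/2; 2/2/0; 2/2/1; 2/2/2
target 0/2/0 ∈ {TSO,PSO}

SC:no TSO:yes PSO:yes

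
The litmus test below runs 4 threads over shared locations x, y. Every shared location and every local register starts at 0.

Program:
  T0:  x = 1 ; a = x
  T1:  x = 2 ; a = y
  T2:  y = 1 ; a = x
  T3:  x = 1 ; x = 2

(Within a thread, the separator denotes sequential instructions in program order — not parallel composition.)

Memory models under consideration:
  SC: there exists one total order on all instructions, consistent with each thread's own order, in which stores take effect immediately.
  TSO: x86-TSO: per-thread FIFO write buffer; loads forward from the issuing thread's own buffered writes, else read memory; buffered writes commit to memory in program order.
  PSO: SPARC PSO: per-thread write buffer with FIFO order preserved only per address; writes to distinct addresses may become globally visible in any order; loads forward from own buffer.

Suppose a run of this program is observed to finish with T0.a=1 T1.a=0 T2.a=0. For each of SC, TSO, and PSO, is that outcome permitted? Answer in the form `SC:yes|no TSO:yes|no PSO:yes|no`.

outcome vector order: (T0.a,T1.a,T2.a)
under SC → 1/0/1 1/0/2 1/1/0 1/1/1 1/1/2 2/0/1 2/0/2 2/1/0 2/1/1 2/1/2
under TSO → 1/0/0 1/0/1 1/0/2 1/1/0 1/1/1 1/1/2 2/0/0 2/0/1 2/0/2 2/1/0 2/1/1 2/1/2
under PSO → 1/0/0 1/0/1 1/0/2 1/1/0 1/1/1 1/1/2 2/0/0 2/0/1 2/0/2 2/1/0 2/1/1 2/1/2
target 1/0/0 ∈ {TSO,PSO}

SC:no TSO:yes PSO:yes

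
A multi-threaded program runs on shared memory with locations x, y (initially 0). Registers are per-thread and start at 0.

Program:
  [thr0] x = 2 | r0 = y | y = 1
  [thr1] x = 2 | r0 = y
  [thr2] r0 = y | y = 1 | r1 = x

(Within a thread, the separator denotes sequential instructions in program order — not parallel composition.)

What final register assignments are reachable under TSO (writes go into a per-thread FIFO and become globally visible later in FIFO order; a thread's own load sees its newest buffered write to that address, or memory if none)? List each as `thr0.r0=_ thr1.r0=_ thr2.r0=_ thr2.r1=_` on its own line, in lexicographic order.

outcome vector order: (thr0.r0,thr1.r0,thr2.r0,thr2.r1)
|TSO outcomes| = 10

thr0.r0=0 thr1.r0=0 thr2.r0=0 thr2.r1=0
thr0.r0=0 thr1.r0=0 thr2.r0=0 thr2.r1=2
thr0.r0=0 thr1.r0=0 thr2.r0=1 thr2.r1=2
thr0.r0=0 thr1.r0=1 thr2.r0=0 thr2.r1=0
thr0.r0=0 thr1.r0=1 thr2.r0=0 thr2.r1=2
thr0.r0=0 thr1.r0=1 thr2.r0=1 thr2.r1=2
thr0.r0=1 thr1.r0=0 thr2.r0=0 thr2.r1=0
thr0.r0=1 thr1.r0=0 thr2.r0=0 thr2.r1=2
thr0.r0=1 thr1.r0=1 thr2.r0=0 thr2.r1=0
thr0.r0=1 thr1.r0=1 thr2.r0=0 thr2.r1=2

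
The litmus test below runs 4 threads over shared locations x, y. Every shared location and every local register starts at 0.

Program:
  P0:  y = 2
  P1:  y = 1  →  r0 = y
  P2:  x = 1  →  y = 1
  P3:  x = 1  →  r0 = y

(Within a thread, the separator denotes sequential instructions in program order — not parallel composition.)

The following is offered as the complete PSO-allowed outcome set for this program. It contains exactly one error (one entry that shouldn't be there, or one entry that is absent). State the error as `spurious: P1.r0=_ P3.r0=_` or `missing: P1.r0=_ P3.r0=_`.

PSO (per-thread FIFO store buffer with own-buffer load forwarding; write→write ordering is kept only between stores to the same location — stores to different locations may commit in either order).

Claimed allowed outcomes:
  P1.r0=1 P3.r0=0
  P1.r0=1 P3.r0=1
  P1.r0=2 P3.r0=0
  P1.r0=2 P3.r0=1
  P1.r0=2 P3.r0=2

outcome vector order: (P1.r0,P3.r0)
[PSO] allowed = {(1,0) (1,1) (1,2) (2,0) (2,1) (2,2)}
PSO∖claimed = {(1,2)}

missing: P1.r0=1 P3.r0=2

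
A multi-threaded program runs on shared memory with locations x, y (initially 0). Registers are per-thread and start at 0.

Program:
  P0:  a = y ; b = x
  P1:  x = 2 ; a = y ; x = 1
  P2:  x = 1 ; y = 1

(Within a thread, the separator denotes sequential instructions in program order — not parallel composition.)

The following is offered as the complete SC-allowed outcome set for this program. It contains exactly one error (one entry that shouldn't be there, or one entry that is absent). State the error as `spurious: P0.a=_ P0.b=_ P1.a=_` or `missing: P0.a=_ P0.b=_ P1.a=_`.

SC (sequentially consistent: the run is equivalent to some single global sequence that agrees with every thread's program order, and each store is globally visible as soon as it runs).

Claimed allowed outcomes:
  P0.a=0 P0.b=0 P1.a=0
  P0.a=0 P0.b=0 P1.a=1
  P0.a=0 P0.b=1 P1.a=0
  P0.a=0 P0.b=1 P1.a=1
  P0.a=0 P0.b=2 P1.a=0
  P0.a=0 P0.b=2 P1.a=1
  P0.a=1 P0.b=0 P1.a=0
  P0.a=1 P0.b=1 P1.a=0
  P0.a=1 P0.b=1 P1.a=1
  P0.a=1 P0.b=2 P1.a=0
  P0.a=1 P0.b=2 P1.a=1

spurious: P0.a=1 P0.b=0 P1.a=0

outcome vector order: (P0.a,P0.b,P1.a)
SC (10): 000 001 010 011 020 021 110 111 120 121
claimed∖SC = {100}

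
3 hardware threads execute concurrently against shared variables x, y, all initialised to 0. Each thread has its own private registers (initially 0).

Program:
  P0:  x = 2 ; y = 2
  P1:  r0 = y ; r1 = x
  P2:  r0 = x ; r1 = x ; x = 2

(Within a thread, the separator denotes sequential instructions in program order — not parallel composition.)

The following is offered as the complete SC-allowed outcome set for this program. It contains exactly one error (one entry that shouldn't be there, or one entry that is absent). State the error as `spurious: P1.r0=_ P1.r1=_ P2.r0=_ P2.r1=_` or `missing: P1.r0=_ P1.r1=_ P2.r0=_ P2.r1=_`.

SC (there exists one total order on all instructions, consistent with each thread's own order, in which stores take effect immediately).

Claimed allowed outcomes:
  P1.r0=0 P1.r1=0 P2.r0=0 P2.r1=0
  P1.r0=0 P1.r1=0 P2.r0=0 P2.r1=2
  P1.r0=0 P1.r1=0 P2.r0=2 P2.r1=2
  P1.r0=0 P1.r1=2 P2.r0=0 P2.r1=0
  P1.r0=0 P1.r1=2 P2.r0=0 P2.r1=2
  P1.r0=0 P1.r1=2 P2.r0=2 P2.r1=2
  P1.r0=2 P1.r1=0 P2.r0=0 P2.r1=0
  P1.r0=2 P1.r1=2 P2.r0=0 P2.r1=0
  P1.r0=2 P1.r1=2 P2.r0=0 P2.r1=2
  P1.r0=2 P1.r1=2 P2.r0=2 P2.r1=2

outcome vector order: (P1.r0,P1.r1,P2.r0,P2.r1)
under SC → <0 0 0 0> <0 0 0 2> <0 0 2 2> <0 2 0 0> <0 2 0 2> <0 2 2 2> <2 2 0 0> <2 2 0 2> <2 2 2 2>
claimed∖SC = {<2 0 0 0>}

spurious: P1.r0=2 P1.r1=0 P2.r0=0 P2.r1=0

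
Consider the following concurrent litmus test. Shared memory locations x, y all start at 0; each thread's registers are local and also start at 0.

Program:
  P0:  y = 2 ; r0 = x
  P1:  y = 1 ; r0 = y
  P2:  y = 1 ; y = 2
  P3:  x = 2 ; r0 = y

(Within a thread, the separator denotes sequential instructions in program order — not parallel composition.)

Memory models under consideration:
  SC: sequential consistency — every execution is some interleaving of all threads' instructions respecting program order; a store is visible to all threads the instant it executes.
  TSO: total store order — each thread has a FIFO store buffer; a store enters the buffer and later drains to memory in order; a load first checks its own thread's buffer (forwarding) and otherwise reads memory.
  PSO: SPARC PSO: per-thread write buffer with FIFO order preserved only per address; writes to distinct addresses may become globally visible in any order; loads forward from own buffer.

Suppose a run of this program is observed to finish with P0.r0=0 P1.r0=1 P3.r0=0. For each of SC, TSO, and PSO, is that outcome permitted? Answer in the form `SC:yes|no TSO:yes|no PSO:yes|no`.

SC:no TSO:yes PSO:yes

outcome vector order: (P0.r0,P1.r0,P3.r0)
SC: 10 outcomes — {<0 1 1>, <0 1 2>, <0 2 1>, <0 2 2>, <2 1 0>, <2 1 1>, <2 1 2>, <2 2 0>, <2 2 1>, <2 2 2>}
TSO: 12 outcomes — {<0 1 0>, <0 1 1>, <0 1 2>, <0 2 0>, <0 2 1>, <0 2 2>, <2 1 0>, <2 1 1>, <2 1 2>, <2 2 0>, <2 2 1>, <2 2 2>}
PSO: 12 outcomes — {<0 1 0>, <0 1 1>, <0 1 2>, <0 2 0>, <0 2 1>, <0 2 2>, <2 1 0>, <2 1 1>, <2 1 2>, <2 2 0>, <2 2 1>, <2 2 2>}
target <0 1 0> ∈ {TSO,PSO}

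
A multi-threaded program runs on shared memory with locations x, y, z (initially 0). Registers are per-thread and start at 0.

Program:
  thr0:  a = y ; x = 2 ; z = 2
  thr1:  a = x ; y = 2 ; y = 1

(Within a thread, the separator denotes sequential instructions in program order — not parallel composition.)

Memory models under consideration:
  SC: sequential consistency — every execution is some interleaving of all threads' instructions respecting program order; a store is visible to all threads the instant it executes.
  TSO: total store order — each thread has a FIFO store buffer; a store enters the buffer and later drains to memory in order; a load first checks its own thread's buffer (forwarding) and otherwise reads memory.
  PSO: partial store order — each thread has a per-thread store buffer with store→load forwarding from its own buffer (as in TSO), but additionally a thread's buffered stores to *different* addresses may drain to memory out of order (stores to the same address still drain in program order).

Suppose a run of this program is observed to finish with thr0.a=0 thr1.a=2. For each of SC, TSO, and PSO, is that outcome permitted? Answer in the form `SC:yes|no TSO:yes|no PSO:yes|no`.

outcome vector order: (thr0.a,thr1.a)
under SC → <0 0>, <0 2>, <1 0>, <2 0>
under TSO → <0 0>, <0 2>, <1 0>, <2 0>
under PSO → <0 0>, <0 2>, <1 0>, <2 0>
target <0 2> ∈ {SC,TSO,PSO}

SC:yes TSO:yes PSO:yes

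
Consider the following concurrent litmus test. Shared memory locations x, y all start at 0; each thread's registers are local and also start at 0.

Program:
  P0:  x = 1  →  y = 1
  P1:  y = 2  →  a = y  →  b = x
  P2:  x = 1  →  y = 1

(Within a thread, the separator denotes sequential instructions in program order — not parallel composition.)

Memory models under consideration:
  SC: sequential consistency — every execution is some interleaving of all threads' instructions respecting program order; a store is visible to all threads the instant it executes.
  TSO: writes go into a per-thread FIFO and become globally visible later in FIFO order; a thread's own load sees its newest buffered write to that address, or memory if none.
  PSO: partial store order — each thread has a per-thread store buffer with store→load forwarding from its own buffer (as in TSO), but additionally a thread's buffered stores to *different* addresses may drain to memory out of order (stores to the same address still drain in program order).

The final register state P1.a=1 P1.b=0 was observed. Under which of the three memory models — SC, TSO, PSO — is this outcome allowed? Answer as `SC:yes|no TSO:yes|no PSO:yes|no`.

outcome vector order: (P1.a,P1.b)
SC: 3 outcomes — {11; 20; 21}
TSO: 3 outcomes — {11; 20; 21}
PSO: 4 outcomes — {10; 11; 20; 21}
target 10 ∈ {PSO}

SC:no TSO:no PSO:yes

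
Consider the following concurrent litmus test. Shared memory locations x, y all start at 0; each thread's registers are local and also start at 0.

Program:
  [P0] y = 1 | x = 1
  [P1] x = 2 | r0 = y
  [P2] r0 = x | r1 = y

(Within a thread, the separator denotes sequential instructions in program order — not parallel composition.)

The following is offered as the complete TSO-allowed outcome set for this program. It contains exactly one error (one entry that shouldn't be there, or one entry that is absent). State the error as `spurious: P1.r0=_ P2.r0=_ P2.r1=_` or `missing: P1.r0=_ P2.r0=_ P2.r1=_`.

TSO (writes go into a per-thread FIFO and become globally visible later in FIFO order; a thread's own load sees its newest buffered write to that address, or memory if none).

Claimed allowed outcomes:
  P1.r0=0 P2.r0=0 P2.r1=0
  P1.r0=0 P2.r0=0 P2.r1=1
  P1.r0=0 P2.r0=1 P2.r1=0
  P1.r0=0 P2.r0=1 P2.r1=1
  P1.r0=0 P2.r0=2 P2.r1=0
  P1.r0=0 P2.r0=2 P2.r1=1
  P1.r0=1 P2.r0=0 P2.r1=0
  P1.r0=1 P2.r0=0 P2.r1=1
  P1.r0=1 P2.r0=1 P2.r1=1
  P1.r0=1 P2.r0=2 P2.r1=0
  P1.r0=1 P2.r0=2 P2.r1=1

outcome vector order: (P1.r0,P2.r0,P2.r1)
TSO (10): 000; 001; 011; 020; 021; 100; 101; 111; 120; 121
claimed∖TSO = {010}

spurious: P1.r0=0 P2.r0=1 P2.r1=0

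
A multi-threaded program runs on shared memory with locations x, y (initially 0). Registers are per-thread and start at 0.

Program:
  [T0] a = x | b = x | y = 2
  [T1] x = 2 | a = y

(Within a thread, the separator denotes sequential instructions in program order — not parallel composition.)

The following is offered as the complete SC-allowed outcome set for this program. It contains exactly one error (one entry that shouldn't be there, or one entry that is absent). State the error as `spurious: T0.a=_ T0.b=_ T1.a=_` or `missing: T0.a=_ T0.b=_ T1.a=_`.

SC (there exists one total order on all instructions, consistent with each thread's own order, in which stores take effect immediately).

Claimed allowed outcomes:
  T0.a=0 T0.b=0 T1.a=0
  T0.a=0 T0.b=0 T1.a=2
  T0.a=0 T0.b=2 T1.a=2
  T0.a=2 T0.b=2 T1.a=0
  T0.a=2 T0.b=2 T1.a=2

outcome vector order: (T0.a,T0.b,T1.a)
[SC] allowed = {000; 002; 020; 022; 220; 222}
SC∖claimed = {020}

missing: T0.a=0 T0.b=2 T1.a=0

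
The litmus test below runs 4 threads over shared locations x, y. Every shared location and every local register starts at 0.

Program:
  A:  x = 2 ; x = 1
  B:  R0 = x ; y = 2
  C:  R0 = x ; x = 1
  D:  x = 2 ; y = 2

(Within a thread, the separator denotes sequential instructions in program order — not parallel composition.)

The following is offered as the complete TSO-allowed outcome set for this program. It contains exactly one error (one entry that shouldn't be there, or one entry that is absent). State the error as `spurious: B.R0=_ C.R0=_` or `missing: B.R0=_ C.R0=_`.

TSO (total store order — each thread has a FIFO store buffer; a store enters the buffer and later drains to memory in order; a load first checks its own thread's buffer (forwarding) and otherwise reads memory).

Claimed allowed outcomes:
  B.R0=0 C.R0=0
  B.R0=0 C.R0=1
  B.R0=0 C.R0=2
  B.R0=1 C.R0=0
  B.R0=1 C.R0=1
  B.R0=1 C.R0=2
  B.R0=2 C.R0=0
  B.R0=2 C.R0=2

missing: B.R0=2 C.R0=1

outcome vector order: (B.R0,C.R0)
under TSO → 00, 01, 02, 10, 11, 12, 20, 21, 22
TSO∖claimed = {21}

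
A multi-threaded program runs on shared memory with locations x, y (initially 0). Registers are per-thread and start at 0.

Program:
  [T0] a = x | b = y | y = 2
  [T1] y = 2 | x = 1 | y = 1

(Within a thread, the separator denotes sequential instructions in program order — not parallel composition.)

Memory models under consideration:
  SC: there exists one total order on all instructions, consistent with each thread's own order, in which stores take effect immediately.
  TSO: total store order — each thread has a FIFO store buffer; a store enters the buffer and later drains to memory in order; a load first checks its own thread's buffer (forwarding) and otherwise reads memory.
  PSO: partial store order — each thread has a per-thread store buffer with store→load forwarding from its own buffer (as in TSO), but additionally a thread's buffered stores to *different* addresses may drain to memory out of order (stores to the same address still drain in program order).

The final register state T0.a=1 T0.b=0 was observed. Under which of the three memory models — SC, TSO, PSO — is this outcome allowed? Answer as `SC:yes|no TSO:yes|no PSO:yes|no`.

SC:no TSO:no PSO:yes

outcome vector order: (T0.a,T0.b)
[SC] allowed = {0/0, 0/1, 0/2, 1/1, 1/2}
[TSO] allowed = {0/0, 0/1, 0/2, 1/1, 1/2}
[PSO] allowed = {0/0, 0/1, 0/2, 1/0, 1/1, 1/2}
target 1/0 ∈ {PSO}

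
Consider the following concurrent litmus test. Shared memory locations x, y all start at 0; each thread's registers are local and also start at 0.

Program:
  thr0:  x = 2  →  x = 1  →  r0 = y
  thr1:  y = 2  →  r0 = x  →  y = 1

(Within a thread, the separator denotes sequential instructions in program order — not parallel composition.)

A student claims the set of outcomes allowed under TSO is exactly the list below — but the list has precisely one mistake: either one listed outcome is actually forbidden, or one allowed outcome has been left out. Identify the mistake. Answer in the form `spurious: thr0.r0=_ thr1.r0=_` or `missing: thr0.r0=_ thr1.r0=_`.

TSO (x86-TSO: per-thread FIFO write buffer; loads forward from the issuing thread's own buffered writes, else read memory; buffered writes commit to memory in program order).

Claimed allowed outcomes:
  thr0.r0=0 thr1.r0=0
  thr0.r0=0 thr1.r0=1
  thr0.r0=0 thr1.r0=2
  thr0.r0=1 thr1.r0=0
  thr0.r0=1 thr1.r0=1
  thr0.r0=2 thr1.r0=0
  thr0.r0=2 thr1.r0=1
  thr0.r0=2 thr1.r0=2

outcome vector order: (thr0.r0,thr1.r0)
under TSO → (0,0) (0,1) (0,2) (1,0) (1,1) (1,2) (2,0) (2,1) (2,2)
TSO∖claimed = {(1,2)}

missing: thr0.r0=1 thr1.r0=2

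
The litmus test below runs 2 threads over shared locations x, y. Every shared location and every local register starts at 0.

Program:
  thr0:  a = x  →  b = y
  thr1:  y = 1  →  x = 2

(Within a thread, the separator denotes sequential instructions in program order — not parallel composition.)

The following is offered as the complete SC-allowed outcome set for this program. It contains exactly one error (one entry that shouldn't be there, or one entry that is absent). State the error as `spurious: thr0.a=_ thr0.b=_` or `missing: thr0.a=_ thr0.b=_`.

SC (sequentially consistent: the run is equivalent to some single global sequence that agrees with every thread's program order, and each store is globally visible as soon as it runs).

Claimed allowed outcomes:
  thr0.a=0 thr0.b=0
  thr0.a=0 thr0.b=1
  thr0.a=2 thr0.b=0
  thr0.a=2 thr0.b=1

spurious: thr0.a=2 thr0.b=0

outcome vector order: (thr0.a,thr0.b)
under SC → 0/0 0/1 2/1
claimed∖SC = {2/0}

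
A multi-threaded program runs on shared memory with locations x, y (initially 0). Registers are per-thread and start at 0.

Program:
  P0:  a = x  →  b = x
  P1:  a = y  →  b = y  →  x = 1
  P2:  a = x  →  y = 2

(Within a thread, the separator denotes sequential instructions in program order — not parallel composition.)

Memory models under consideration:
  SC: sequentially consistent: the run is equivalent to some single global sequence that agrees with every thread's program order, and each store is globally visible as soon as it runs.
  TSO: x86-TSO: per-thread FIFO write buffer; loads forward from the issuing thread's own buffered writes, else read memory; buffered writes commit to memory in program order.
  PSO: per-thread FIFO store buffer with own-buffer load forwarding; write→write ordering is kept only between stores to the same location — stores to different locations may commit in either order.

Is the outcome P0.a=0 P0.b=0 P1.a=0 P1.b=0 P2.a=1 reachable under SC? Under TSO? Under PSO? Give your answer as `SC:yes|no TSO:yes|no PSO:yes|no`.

outcome vector order: (P0.a,P0.b,P1.a,P1.b,P2.a)
SC (12): <0 0 0 0 0>; <0 0 0 0 1>; <0 0 0 2 0>; <0 0 2 2 0>; <0 1 0 0 0>; <0 1 0 0 1>; <0 1 0 2 0>; <0 1 2 2 0>; <1 1 0 0 0>; <1 1 0 0 1>; <1 1 0 2 0>; <1 1 2 2 0>
TSO (12): <0 0 0 0 0>; <0 0 0 0 1>; <0 0 0 2 0>; <0 0 2 2 0>; <0 1 0 0 0>; <0 1 0 0 1>; <0 1 0 2 0>; <0 1 2 2 0>; <1 1 0 0 0>; <1 1 0 0 1>; <1 1 0 2 0>; <1 1 2 2 0>
PSO (12): <0 0 0 0 0>; <0 0 0 0 1>; <0 0 0 2 0>; <0 0 2 2 0>; <0 1 0 0 0>; <0 1 0 0 1>; <0 1 0 2 0>; <0 1 2 2 0>; <1 1 0 0 0>; <1 1 0 0 1>; <1 1 0 2 0>; <1 1 2 2 0>
target <0 0 0 0 1> ∈ {SC,TSO,PSO}

SC:yes TSO:yes PSO:yes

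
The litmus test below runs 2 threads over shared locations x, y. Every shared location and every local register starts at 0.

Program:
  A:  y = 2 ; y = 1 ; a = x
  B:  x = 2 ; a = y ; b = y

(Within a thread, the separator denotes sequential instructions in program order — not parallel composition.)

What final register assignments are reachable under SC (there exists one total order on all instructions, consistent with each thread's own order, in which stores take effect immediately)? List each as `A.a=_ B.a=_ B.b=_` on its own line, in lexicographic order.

outcome vector order: (A.a,B.a,B.b)
|SC outcomes| = 7

A.a=0 B.a=1 B.b=1
A.a=2 B.a=0 B.b=0
A.a=2 B.a=0 B.b=1
A.a=2 B.a=0 B.b=2
A.a=2 B.a=1 B.b=1
A.a=2 B.a=2 B.b=1
A.a=2 B.a=2 B.b=2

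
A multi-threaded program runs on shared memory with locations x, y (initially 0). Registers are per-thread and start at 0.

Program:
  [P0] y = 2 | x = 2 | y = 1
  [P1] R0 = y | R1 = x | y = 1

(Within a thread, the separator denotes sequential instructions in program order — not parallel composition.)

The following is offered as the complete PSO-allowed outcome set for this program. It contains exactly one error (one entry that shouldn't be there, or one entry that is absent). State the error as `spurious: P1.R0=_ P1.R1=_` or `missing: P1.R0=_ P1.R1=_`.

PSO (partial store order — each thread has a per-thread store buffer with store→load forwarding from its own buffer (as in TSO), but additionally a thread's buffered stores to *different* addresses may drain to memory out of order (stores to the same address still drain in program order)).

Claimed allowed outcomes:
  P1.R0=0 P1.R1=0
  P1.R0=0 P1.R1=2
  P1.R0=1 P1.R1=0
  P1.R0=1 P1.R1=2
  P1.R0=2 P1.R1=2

missing: P1.R0=2 P1.R1=0

outcome vector order: (P1.R0,P1.R1)
PSO: 6 outcomes — {00 02 10 12 20 22}
PSO∖claimed = {20}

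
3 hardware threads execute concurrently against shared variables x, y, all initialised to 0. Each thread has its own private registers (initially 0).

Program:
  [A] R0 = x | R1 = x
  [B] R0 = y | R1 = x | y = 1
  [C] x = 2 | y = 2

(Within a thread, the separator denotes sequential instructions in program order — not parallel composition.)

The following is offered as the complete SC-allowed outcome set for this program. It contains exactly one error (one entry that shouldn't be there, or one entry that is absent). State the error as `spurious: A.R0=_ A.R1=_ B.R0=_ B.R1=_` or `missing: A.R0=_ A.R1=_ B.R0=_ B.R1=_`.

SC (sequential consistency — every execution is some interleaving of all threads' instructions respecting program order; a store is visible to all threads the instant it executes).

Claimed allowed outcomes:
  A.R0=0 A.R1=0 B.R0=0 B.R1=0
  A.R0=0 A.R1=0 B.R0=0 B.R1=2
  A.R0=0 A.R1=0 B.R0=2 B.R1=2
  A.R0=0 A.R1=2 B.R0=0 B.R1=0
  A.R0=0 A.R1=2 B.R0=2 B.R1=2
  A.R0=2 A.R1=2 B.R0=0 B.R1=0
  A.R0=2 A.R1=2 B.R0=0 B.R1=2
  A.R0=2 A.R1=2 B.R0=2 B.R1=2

outcome vector order: (A.R0,A.R1,B.R0,B.R1)
under SC → <0 0 0 0> <0 0 0 2> <0 0 2 2> <0 2 0 0> <0 2 0 2> <0 2 2 2> <2 2 0 0> <2 2 0 2> <2 2 2 2>
SC∖claimed = {<0 2 0 2>}

missing: A.R0=0 A.R1=2 B.R0=0 B.R1=2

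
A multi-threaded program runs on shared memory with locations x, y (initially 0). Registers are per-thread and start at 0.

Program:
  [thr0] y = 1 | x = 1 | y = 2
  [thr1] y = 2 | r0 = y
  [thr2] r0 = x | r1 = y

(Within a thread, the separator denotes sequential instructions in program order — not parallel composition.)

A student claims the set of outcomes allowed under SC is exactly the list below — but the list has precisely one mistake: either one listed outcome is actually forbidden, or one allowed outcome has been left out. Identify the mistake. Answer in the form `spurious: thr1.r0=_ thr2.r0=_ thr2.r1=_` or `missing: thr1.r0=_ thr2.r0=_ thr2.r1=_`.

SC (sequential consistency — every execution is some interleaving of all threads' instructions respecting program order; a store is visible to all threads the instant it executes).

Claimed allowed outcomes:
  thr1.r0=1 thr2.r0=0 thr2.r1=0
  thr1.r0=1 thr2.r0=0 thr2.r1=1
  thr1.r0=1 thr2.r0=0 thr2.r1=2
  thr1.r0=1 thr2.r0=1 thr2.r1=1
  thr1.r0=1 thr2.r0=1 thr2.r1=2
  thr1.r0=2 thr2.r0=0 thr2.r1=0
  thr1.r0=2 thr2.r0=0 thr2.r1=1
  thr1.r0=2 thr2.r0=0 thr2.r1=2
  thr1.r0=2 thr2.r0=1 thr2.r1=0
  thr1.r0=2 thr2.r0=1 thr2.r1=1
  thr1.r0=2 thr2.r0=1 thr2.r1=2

outcome vector order: (thr1.r0,thr2.r0,thr2.r1)
SC (10): 1/0/0 1/0/1 1/0/2 1/1/1 1/1/2 2/0/0 2/0/1 2/0/2 2/1/1 2/1/2
claimed∖SC = {2/1/0}

spurious: thr1.r0=2 thr2.r0=1 thr2.r1=0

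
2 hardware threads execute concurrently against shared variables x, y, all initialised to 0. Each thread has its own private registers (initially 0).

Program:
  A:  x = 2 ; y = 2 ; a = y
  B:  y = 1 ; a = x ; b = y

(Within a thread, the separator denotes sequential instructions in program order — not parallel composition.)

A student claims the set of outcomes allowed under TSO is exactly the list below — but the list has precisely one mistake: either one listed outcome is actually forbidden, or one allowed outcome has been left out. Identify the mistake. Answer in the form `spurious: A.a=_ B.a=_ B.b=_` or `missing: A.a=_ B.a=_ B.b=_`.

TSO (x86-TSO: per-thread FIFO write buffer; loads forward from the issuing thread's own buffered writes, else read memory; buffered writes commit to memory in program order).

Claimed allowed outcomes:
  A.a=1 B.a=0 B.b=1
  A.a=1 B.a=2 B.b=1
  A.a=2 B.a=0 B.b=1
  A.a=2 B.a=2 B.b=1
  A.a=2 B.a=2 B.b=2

missing: A.a=2 B.a=0 B.b=2

outcome vector order: (A.a,B.a,B.b)
TSO (6): <1 0 1> <1 2 1> <2 0 1> <2 0 2> <2 2 1> <2 2 2>
TSO∖claimed = {<2 0 2>}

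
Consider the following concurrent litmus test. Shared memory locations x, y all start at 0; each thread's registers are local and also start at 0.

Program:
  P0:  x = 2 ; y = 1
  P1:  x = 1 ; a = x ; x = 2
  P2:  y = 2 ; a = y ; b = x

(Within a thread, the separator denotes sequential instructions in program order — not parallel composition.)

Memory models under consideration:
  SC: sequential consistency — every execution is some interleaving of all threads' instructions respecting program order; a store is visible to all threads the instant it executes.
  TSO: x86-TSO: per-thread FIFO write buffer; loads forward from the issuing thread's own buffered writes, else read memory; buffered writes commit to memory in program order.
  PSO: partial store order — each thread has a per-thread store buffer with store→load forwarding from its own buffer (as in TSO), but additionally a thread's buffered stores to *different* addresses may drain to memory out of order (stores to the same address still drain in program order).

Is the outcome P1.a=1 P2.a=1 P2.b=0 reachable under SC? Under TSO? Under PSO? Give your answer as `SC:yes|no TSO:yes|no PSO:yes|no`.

outcome vector order: (P1.a,P2.a,P2.b)
SC (9): 111 112 120 121 122 212 220 221 222
TSO (9): 111 112 120 121 122 212 220 221 222
PSO (12): 110 111 112 120 121 122 210 211 212 220 221 222
target 110 ∈ {PSO}

SC:no TSO:no PSO:yes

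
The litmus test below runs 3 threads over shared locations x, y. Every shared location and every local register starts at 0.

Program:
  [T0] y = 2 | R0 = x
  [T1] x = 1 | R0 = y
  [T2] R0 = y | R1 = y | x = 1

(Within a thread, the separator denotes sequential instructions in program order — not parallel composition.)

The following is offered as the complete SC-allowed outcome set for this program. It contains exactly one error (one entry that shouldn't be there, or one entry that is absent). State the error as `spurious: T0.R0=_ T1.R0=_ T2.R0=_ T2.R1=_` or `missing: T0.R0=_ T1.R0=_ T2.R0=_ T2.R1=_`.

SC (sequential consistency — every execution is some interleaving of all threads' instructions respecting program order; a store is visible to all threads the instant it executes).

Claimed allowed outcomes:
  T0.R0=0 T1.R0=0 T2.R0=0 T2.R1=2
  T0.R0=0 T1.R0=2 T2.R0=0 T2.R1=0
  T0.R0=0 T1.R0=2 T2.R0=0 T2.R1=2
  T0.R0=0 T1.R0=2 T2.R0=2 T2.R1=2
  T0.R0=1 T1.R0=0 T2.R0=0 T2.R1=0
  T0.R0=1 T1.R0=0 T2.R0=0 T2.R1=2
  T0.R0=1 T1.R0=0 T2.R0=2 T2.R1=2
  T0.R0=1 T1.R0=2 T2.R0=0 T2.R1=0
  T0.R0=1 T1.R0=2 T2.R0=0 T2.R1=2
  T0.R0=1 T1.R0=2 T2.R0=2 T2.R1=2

spurious: T0.R0=0 T1.R0=0 T2.R0=0 T2.R1=2

outcome vector order: (T0.R0,T1.R0,T2.R0,T2.R1)
[SC] allowed = {0/2/0/0; 0/2/0/2; 0/2/2/2; 1/0/0/0; 1/0/0/2; 1/0/2/2; 1/2/0/0; 1/2/0/2; 1/2/2/2}
claimed∖SC = {0/0/0/2}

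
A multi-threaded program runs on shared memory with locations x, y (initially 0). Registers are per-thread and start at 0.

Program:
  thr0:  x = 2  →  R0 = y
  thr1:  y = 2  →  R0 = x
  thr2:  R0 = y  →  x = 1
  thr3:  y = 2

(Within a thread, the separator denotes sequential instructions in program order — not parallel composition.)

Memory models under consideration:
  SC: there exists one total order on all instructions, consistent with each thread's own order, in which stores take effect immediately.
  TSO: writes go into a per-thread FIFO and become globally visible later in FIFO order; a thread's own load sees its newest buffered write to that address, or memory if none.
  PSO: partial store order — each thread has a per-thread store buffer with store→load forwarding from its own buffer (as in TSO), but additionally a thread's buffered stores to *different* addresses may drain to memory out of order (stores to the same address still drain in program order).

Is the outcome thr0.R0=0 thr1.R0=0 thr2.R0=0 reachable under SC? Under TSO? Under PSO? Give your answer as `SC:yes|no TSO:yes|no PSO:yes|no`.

outcome vector order: (thr0.R0,thr1.R0,thr2.R0)
[SC] allowed = {010; 012; 020; 022; 200; 202; 210; 212; 220; 222}
[TSO] allowed = {000; 002; 010; 012; 020; 022; 200; 202; 210; 212; 220; 222}
[PSO] allowed = {000; 002; 010; 012; 020; 022; 200; 202; 210; 212; 220; 222}
target 000 ∈ {TSO,PSO}

SC:no TSO:yes PSO:yes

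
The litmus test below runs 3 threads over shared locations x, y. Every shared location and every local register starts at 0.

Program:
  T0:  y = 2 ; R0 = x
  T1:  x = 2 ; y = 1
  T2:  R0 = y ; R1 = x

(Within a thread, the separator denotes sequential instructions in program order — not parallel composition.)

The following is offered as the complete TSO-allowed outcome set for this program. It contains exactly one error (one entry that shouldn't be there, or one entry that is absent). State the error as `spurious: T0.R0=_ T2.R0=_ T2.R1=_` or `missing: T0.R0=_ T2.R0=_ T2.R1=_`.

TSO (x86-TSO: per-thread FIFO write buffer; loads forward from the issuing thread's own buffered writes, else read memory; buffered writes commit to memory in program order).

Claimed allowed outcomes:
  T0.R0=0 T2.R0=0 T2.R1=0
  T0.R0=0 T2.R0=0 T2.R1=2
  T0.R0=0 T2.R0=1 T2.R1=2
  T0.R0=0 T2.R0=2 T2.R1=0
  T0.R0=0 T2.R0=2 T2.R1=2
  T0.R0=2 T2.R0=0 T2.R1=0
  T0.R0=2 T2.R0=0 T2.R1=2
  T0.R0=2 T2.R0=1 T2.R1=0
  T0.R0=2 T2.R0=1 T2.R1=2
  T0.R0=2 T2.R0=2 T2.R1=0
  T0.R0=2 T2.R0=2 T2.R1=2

spurious: T0.R0=2 T2.R0=1 T2.R1=0

outcome vector order: (T0.R0,T2.R0,T2.R1)
TSO (10): <0 0 0> <0 0 2> <0 1 2> <0 2 0> <0 2 2> <2 0 0> <2 0 2> <2 1 2> <2 2 0> <2 2 2>
claimed∖TSO = {<2 1 0>}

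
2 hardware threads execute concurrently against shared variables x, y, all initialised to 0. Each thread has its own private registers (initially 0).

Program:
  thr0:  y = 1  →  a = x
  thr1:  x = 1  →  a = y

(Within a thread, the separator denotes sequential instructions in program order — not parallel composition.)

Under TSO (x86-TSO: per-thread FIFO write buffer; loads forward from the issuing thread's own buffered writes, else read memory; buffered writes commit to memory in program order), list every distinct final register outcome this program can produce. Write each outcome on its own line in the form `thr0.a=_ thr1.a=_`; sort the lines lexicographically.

outcome vector order: (thr0.a,thr1.a)
|TSO outcomes| = 4

thr0.a=0 thr1.a=0
thr0.a=0 thr1.a=1
thr0.a=1 thr1.a=0
thr0.a=1 thr1.a=1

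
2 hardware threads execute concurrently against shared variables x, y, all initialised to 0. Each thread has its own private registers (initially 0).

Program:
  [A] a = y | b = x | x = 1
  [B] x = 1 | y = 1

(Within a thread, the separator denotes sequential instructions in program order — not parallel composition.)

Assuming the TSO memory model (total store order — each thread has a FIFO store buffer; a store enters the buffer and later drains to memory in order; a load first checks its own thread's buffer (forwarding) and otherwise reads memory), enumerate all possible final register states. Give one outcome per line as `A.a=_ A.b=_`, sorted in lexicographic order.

A.a=0 A.b=0
A.a=0 A.b=1
A.a=1 A.b=1

outcome vector order: (A.a,A.b)
|TSO outcomes| = 3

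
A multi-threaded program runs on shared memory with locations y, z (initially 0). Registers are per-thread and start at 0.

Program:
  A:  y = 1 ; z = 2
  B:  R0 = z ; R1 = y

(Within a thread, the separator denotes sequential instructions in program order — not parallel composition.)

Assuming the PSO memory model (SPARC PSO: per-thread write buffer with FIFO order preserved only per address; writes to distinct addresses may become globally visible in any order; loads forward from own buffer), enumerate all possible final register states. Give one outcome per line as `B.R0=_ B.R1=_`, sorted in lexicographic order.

B.R0=0 B.R1=0
B.R0=0 B.R1=1
B.R0=2 B.R1=0
B.R0=2 B.R1=1

outcome vector order: (B.R0,B.R1)
|PSO outcomes| = 4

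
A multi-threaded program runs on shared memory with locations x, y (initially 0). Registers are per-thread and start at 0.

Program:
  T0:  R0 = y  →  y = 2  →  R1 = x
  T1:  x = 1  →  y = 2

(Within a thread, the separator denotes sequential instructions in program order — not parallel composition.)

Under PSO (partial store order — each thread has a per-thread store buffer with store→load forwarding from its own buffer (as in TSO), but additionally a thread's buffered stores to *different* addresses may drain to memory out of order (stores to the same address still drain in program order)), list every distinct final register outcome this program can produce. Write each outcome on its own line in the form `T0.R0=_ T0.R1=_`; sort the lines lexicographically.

T0.R0=0 T0.R1=0
T0.R0=0 T0.R1=1
T0.R0=2 T0.R1=0
T0.R0=2 T0.R1=1

outcome vector order: (T0.R0,T0.R1)
|PSO outcomes| = 4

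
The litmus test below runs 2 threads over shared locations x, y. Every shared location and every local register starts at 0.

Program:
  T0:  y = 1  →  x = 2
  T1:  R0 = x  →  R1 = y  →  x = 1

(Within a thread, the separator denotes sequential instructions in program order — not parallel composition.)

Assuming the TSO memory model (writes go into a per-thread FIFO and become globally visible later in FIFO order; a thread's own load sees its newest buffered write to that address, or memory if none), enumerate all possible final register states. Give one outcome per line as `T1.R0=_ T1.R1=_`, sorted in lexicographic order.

outcome vector order: (T1.R0,T1.R1)
|TSO outcomes| = 3

T1.R0=0 T1.R1=0
T1.R0=0 T1.R1=1
T1.R0=2 T1.R1=1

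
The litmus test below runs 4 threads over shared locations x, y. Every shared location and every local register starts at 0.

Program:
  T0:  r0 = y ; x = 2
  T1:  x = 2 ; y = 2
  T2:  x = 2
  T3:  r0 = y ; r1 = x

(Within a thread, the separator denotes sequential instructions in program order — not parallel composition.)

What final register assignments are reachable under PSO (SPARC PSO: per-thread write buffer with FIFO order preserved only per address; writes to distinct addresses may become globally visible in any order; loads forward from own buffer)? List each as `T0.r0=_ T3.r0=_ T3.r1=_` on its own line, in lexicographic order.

T0.r0=0 T3.r0=0 T3.r1=0
T0.r0=0 T3.r0=0 T3.r1=2
T0.r0=0 T3.r0=2 T3.r1=0
T0.r0=0 T3.r0=2 T3.r1=2
T0.r0=2 T3.r0=0 T3.r1=0
T0.r0=2 T3.r0=0 T3.r1=2
T0.r0=2 T3.r0=2 T3.r1=0
T0.r0=2 T3.r0=2 T3.r1=2

outcome vector order: (T0.r0,T3.r0,T3.r1)
|PSO outcomes| = 8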